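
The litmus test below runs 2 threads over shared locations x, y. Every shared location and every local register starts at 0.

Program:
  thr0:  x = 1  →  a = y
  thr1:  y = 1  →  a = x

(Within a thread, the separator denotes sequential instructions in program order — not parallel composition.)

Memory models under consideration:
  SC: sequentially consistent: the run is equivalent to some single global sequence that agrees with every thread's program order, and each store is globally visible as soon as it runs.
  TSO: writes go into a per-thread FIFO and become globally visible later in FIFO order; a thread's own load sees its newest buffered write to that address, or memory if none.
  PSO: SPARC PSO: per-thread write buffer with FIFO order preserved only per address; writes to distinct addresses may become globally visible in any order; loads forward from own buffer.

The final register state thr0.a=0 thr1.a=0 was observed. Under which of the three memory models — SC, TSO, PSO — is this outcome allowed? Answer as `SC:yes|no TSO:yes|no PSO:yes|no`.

SC:no TSO:yes PSO:yes

outcome vector order: (thr0.a,thr1.a)
[SC] allowed = {01; 10; 11}
[TSO] allowed = {00; 01; 10; 11}
[PSO] allowed = {00; 01; 10; 11}
target 00 ∈ {TSO,PSO}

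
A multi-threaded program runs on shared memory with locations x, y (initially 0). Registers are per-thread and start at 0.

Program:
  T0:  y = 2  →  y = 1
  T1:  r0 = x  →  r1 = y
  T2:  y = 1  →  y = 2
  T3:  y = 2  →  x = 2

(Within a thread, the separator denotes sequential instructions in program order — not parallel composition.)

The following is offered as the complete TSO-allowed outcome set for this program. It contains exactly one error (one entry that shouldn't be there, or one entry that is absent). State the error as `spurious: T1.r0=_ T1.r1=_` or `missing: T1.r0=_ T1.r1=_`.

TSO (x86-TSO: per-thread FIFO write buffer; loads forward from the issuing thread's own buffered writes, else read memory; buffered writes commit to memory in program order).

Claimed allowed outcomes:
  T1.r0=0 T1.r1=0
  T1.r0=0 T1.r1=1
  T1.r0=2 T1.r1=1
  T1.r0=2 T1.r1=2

missing: T1.r0=0 T1.r1=2

outcome vector order: (T1.r0,T1.r1)
TSO: 5 outcomes — {<0 0>, <0 1>, <0 2>, <2 1>, <2 2>}
TSO∖claimed = {<0 2>}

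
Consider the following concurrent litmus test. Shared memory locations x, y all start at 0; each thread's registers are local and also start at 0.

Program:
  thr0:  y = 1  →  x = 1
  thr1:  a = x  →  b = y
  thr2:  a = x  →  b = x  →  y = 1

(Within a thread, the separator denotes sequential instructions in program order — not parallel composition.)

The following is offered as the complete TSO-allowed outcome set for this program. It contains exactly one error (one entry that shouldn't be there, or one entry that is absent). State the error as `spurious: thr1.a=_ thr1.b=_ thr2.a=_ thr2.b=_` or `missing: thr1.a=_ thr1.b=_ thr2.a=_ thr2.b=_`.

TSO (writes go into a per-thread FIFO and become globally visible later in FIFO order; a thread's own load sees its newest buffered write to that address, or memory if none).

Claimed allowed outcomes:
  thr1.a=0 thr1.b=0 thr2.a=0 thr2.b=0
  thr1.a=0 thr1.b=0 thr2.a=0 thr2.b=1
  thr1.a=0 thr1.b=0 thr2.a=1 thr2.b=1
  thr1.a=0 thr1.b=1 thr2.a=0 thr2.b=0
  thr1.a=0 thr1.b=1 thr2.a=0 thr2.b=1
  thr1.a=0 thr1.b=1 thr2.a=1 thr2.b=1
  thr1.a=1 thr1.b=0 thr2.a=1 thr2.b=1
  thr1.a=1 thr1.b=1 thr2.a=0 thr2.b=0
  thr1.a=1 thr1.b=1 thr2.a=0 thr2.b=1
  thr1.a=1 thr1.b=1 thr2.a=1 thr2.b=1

spurious: thr1.a=1 thr1.b=0 thr2.a=1 thr2.b=1

outcome vector order: (thr1.a,thr1.b,thr2.a,thr2.b)
TSO: 9 outcomes — {0000 0001 0011 0100 0101 0111 1100 1101 1111}
claimed∖TSO = {1011}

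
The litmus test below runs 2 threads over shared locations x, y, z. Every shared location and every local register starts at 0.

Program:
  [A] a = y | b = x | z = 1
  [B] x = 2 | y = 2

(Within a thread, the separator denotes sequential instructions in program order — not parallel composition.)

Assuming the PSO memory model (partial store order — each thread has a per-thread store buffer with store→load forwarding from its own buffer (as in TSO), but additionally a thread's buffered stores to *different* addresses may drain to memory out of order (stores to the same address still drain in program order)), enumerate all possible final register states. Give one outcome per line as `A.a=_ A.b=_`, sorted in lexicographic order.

outcome vector order: (A.a,A.b)
|PSO outcomes| = 4

A.a=0 A.b=0
A.a=0 A.b=2
A.a=2 A.b=0
A.a=2 A.b=2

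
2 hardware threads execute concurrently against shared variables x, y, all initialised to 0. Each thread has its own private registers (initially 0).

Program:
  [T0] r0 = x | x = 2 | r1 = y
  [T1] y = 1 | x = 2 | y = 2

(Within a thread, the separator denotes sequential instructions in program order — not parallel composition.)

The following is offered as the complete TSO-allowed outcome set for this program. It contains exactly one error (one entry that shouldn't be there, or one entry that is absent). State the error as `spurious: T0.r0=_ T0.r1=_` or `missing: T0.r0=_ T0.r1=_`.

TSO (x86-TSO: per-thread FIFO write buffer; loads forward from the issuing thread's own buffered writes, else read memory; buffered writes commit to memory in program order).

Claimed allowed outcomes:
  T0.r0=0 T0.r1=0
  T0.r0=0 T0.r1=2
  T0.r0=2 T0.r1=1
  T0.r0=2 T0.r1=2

missing: T0.r0=0 T0.r1=1

outcome vector order: (T0.r0,T0.r1)
TSO: 5 outcomes — {<0 0>; <0 1>; <0 2>; <2 1>; <2 2>}
TSO∖claimed = {<0 1>}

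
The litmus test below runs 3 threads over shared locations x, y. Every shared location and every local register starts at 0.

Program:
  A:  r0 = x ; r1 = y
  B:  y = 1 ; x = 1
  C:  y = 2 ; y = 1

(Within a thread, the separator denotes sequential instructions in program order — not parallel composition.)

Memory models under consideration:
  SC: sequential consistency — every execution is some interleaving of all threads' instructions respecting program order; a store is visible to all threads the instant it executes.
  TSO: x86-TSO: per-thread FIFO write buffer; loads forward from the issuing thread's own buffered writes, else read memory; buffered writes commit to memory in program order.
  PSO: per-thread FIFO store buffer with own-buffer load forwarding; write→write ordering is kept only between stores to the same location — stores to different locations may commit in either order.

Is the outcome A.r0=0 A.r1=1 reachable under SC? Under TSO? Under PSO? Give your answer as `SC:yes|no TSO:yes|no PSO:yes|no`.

outcome vector order: (A.r0,A.r1)
SC: 5 outcomes — {0/0, 0/1, 0/2, 1/1, 1/2}
TSO: 5 outcomes — {0/0, 0/1, 0/2, 1/1, 1/2}
PSO: 6 outcomes — {0/0, 0/1, 0/2, 1/0, 1/1, 1/2}
target 0/1 ∈ {SC,TSO,PSO}

SC:yes TSO:yes PSO:yes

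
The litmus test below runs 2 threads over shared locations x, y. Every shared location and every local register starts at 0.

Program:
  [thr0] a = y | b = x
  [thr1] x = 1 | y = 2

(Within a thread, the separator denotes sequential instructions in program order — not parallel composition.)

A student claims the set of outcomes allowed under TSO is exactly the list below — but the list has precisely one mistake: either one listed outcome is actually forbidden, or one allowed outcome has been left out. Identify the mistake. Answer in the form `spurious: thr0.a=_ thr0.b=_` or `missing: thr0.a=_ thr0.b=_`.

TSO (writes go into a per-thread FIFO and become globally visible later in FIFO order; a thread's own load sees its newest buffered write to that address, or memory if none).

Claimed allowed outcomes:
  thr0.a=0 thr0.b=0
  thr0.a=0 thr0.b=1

outcome vector order: (thr0.a,thr0.b)
[TSO] allowed = {<0 0> <0 1> <2 1>}
TSO∖claimed = {<2 1>}

missing: thr0.a=2 thr0.b=1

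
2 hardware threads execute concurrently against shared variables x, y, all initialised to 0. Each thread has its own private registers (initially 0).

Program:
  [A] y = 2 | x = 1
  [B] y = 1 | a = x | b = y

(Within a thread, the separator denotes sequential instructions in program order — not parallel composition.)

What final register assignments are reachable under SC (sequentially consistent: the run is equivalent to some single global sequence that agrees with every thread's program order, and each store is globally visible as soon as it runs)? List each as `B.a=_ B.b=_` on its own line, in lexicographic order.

outcome vector order: (B.a,B.b)
|SC outcomes| = 4

B.a=0 B.b=1
B.a=0 B.b=2
B.a=1 B.b=1
B.a=1 B.b=2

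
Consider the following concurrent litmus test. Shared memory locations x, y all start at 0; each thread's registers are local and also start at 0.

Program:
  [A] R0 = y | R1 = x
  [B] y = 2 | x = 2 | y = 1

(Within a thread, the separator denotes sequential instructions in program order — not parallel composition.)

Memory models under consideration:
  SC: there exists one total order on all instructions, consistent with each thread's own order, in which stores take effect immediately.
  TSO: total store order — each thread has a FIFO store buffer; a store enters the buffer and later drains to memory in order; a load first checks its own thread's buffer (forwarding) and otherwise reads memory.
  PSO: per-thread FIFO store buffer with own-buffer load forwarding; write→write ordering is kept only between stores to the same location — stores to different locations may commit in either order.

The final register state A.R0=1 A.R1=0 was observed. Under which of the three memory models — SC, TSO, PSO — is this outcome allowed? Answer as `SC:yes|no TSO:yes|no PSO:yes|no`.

SC:no TSO:no PSO:yes

outcome vector order: (A.R0,A.R1)
SC (5): 00 02 12 20 22
TSO (5): 00 02 12 20 22
PSO (6): 00 02 10 12 20 22
target 10 ∈ {PSO}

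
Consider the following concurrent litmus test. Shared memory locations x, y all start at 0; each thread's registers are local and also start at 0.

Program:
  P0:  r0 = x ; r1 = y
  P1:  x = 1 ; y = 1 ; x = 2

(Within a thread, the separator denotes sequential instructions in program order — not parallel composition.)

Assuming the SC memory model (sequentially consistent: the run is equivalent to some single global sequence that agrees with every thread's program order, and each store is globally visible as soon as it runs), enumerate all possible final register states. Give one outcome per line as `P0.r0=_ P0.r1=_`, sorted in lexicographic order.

P0.r0=0 P0.r1=0
P0.r0=0 P0.r1=1
P0.r0=1 P0.r1=0
P0.r0=1 P0.r1=1
P0.r0=2 P0.r1=1

outcome vector order: (P0.r0,P0.r1)
|SC outcomes| = 5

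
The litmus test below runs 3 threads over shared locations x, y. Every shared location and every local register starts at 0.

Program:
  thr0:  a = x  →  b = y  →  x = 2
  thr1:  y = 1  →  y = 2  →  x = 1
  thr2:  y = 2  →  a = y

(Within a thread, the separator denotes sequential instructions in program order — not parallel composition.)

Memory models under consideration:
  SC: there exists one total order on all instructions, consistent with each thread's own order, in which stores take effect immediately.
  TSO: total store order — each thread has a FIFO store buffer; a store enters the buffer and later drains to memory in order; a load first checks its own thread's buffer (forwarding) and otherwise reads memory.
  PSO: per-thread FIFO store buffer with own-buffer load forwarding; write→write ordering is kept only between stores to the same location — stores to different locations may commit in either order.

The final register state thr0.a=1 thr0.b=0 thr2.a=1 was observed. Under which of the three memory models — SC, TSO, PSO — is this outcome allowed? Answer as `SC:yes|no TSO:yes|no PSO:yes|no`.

SC:no TSO:no PSO:yes

outcome vector order: (thr0.a,thr0.b,thr2.a)
[SC] allowed = {<0 0 1>; <0 0 2>; <0 1 1>; <0 1 2>; <0 2 1>; <0 2 2>; <1 2 1>; <1 2 2>}
[TSO] allowed = {<0 0 1>; <0 0 2>; <0 1 1>; <0 1 2>; <0 2 1>; <0 2 2>; <1 2 1>; <1 2 2>}
[PSO] allowed = {<0 0 1>; <0 0 2>; <0 1 1>; <0 1 2>; <0 2 1>; <0 2 2>; <1 0 1>; <1 0 2>; <1 1 1>; <1 1 2>; <1 2 1>; <1 2 2>}
target <1 0 1> ∈ {PSO}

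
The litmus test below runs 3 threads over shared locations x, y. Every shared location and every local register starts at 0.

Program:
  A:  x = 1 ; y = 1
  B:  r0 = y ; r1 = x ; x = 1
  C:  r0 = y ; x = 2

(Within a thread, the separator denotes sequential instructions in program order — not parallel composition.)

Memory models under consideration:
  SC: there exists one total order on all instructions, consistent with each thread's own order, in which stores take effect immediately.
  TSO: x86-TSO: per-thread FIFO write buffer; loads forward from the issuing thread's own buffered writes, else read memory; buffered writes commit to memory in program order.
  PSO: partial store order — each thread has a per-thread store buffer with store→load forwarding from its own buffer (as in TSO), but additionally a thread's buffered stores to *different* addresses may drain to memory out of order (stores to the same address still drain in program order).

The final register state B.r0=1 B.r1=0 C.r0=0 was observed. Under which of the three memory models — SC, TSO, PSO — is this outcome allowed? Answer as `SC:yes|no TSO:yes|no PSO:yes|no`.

SC:no TSO:no PSO:yes

outcome vector order: (B.r0,B.r1,C.r0)
SC (10): 000; 001; 010; 011; 020; 021; 110; 111; 120; 121
TSO (10): 000; 001; 010; 011; 020; 021; 110; 111; 120; 121
PSO (12): 000; 001; 010; 011; 020; 021; 100; 101; 110; 111; 120; 121
target 100 ∈ {PSO}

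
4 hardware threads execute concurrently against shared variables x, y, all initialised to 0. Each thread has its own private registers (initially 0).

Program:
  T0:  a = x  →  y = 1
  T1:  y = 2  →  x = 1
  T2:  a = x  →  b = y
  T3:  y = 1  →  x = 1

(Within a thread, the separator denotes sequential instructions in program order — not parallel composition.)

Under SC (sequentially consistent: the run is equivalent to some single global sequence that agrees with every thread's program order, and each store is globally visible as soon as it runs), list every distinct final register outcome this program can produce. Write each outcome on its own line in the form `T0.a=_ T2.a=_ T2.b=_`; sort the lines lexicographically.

outcome vector order: (T0.a,T2.a,T2.b)
|SC outcomes| = 10

T0.a=0 T2.a=0 T2.b=0
T0.a=0 T2.a=0 T2.b=1
T0.a=0 T2.a=0 T2.b=2
T0.a=0 T2.a=1 T2.b=1
T0.a=0 T2.a=1 T2.b=2
T0.a=1 T2.a=0 T2.b=0
T0.a=1 T2.a=0 T2.b=1
T0.a=1 T2.a=0 T2.b=2
T0.a=1 T2.a=1 T2.b=1
T0.a=1 T2.a=1 T2.b=2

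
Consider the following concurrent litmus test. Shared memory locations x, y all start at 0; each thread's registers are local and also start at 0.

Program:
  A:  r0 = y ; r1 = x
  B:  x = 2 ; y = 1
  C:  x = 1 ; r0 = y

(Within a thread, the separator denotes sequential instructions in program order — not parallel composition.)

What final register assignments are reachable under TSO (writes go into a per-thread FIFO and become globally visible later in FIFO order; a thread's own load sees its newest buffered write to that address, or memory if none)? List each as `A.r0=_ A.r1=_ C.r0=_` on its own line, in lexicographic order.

A.r0=0 A.r1=0 C.r0=0
A.r0=0 A.r1=0 C.r0=1
A.r0=0 A.r1=1 C.r0=0
A.r0=0 A.r1=1 C.r0=1
A.r0=0 A.r1=2 C.r0=0
A.r0=0 A.r1=2 C.r0=1
A.r0=1 A.r1=1 C.r0=0
A.r0=1 A.r1=1 C.r0=1
A.r0=1 A.r1=2 C.r0=0
A.r0=1 A.r1=2 C.r0=1

outcome vector order: (A.r0,A.r1,C.r0)
|TSO outcomes| = 10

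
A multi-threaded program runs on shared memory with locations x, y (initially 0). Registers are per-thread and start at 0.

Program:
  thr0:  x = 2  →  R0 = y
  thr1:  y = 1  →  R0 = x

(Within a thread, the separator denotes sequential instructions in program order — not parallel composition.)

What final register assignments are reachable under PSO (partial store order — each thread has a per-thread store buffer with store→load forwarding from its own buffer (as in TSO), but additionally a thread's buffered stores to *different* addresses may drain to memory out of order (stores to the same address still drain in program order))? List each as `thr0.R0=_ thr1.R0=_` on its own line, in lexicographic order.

outcome vector order: (thr0.R0,thr1.R0)
|PSO outcomes| = 4

thr0.R0=0 thr1.R0=0
thr0.R0=0 thr1.R0=2
thr0.R0=1 thr1.R0=0
thr0.R0=1 thr1.R0=2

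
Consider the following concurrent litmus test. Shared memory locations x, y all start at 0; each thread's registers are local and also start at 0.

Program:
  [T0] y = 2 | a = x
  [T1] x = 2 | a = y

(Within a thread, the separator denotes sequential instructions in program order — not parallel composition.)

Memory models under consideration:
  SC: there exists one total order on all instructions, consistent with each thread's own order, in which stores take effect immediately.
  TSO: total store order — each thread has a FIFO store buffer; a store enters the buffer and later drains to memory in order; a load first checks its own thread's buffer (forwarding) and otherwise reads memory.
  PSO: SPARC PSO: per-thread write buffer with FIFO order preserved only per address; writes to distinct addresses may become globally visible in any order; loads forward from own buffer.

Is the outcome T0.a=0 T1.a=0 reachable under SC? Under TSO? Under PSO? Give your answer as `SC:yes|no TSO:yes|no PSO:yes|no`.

outcome vector order: (T0.a,T1.a)
SC: 3 outcomes — {0/2 2/0 2/2}
TSO: 4 outcomes — {0/0 0/2 2/0 2/2}
PSO: 4 outcomes — {0/0 0/2 2/0 2/2}
target 0/0 ∈ {TSO,PSO}

SC:no TSO:yes PSO:yes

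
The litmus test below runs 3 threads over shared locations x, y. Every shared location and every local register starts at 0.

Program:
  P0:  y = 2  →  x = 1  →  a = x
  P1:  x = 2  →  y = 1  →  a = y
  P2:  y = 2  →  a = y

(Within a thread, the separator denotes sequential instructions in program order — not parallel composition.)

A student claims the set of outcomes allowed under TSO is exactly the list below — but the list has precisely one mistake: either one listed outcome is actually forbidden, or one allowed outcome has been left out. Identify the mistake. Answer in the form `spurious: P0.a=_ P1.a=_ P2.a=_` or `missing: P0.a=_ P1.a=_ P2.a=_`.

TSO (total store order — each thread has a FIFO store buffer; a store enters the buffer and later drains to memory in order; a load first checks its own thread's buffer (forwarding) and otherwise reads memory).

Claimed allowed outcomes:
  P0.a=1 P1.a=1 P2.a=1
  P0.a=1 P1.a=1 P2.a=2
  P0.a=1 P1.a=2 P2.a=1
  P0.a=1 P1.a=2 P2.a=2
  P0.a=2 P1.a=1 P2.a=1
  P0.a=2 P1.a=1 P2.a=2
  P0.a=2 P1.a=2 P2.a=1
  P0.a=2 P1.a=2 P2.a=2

outcome vector order: (P0.a,P1.a,P2.a)
TSO: 7 outcomes — {1/1/1; 1/1/2; 1/2/1; 1/2/2; 2/1/1; 2/1/2; 2/2/2}
claimed∖TSO = {2/2/1}

spurious: P0.a=2 P1.a=2 P2.a=1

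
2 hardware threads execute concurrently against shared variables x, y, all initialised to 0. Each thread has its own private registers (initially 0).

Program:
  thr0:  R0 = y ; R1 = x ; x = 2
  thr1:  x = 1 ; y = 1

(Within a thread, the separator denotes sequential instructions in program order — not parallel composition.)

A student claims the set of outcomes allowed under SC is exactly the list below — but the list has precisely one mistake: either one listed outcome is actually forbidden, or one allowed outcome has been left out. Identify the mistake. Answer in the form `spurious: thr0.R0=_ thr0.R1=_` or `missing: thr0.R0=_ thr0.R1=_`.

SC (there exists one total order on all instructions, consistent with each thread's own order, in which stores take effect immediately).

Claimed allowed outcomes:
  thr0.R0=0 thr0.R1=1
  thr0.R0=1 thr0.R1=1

missing: thr0.R0=0 thr0.R1=0

outcome vector order: (thr0.R0,thr0.R1)
SC: 3 outcomes — {00, 01, 11}
SC∖claimed = {00}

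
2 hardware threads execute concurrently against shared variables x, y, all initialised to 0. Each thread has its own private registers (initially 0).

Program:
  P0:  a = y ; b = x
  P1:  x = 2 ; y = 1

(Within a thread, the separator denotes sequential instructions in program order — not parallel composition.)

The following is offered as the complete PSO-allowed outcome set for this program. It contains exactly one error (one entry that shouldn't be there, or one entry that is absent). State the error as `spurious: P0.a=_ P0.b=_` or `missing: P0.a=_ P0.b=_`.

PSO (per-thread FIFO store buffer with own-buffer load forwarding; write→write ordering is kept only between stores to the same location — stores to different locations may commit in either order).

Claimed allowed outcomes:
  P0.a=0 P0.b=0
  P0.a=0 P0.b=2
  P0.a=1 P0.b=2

missing: P0.a=1 P0.b=0

outcome vector order: (P0.a,P0.b)
PSO (4): 00 02 10 12
PSO∖claimed = {10}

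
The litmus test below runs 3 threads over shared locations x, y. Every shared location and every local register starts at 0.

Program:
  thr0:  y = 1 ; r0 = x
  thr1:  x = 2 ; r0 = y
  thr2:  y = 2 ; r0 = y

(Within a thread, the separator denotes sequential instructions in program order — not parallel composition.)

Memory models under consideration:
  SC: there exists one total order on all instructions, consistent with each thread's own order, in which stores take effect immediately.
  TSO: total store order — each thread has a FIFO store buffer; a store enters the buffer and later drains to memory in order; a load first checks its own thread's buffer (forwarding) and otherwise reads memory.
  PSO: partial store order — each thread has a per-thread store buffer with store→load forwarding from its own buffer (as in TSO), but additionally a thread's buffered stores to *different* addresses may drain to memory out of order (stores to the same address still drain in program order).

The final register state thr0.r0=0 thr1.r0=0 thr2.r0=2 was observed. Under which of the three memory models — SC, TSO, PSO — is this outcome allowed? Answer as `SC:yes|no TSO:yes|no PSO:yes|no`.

outcome vector order: (thr0.r0,thr1.r0,thr2.r0)
under SC → 011 012 022 201 202 211 212 221 222
under TSO → 001 002 011 012 021 022 201 202 211 212 221 222
under PSO → 001 002 011 012 021 022 201 202 211 212 221 222
target 002 ∈ {TSO,PSO}

SC:no TSO:yes PSO:yes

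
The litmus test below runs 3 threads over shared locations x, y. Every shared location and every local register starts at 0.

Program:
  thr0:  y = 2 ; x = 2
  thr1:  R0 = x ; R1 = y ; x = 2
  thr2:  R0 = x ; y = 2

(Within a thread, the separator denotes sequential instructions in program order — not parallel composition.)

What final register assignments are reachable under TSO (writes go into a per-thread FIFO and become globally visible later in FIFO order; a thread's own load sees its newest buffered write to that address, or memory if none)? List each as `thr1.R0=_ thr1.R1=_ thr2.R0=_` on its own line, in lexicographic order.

outcome vector order: (thr1.R0,thr1.R1,thr2.R0)
|TSO outcomes| = 6

thr1.R0=0 thr1.R1=0 thr2.R0=0
thr1.R0=0 thr1.R1=0 thr2.R0=2
thr1.R0=0 thr1.R1=2 thr2.R0=0
thr1.R0=0 thr1.R1=2 thr2.R0=2
thr1.R0=2 thr1.R1=2 thr2.R0=0
thr1.R0=2 thr1.R1=2 thr2.R0=2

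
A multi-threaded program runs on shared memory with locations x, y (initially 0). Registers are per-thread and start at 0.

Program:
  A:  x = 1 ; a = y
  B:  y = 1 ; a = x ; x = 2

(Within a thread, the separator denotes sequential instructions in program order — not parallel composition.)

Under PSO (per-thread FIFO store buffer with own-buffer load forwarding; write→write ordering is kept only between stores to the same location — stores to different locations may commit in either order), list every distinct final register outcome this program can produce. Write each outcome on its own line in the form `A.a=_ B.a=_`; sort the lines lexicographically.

outcome vector order: (A.a,B.a)
|PSO outcomes| = 4

A.a=0 B.a=0
A.a=0 B.a=1
A.a=1 B.a=0
A.a=1 B.a=1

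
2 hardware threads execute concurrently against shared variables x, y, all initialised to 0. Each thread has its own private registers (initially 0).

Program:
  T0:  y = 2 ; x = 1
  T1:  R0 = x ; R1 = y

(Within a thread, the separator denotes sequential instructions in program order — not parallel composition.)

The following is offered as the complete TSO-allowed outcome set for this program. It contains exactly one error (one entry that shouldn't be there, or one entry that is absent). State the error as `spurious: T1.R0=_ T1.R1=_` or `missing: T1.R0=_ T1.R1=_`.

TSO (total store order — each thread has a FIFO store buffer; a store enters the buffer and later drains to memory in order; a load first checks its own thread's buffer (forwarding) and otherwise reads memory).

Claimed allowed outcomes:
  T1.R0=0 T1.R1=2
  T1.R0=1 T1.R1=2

outcome vector order: (T1.R0,T1.R1)
under TSO → 00; 02; 12
TSO∖claimed = {00}

missing: T1.R0=0 T1.R1=0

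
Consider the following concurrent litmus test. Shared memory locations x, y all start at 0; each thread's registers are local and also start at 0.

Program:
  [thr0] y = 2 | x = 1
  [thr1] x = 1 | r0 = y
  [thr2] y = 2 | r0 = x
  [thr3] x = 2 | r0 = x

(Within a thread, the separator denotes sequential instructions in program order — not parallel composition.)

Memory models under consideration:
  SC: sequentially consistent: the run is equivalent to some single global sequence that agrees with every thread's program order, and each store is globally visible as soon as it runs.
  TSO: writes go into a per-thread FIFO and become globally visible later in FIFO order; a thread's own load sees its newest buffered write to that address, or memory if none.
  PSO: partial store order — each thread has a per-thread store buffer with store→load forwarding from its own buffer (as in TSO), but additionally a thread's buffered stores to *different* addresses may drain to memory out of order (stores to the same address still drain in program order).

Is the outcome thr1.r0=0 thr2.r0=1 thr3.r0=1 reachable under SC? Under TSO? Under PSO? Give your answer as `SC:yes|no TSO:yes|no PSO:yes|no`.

SC:yes TSO:yes PSO:yes

outcome vector order: (thr1.r0,thr2.r0,thr3.r0)
under SC → <0 1 1>; <0 1 2>; <0 2 1>; <0 2 2>; <2 0 1>; <2 0 2>; <2 1 1>; <2 1 2>; <2 2 1>; <2 2 2>
under TSO → <0 0 1>; <0 0 2>; <0 1 1>; <0 1 2>; <0 2 1>; <0 2 2>; <2 0 1>; <2 0 2>; <2 1 1>; <2 1 2>; <2 2 1>; <2 2 2>
under PSO → <0 0 1>; <0 0 2>; <0 1 1>; <0 1 2>; <0 2 1>; <0 2 2>; <2 0 1>; <2 0 2>; <2 1 1>; <2 1 2>; <2 2 1>; <2 2 2>
target <0 1 1> ∈ {SC,TSO,PSO}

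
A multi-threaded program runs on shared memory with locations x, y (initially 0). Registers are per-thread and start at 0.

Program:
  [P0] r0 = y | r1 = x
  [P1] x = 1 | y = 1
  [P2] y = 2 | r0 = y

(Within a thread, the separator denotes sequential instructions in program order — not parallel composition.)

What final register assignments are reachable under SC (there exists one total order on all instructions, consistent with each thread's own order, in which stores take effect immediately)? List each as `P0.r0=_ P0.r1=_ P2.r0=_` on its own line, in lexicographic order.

outcome vector order: (P0.r0,P0.r1,P2.r0)
|SC outcomes| = 10

P0.r0=0 P0.r1=0 P2.r0=1
P0.r0=0 P0.r1=0 P2.r0=2
P0.r0=0 P0.r1=1 P2.r0=1
P0.r0=0 P0.r1=1 P2.r0=2
P0.r0=1 P0.r1=1 P2.r0=1
P0.r0=1 P0.r1=1 P2.r0=2
P0.r0=2 P0.r1=0 P2.r0=1
P0.r0=2 P0.r1=0 P2.r0=2
P0.r0=2 P0.r1=1 P2.r0=1
P0.r0=2 P0.r1=1 P2.r0=2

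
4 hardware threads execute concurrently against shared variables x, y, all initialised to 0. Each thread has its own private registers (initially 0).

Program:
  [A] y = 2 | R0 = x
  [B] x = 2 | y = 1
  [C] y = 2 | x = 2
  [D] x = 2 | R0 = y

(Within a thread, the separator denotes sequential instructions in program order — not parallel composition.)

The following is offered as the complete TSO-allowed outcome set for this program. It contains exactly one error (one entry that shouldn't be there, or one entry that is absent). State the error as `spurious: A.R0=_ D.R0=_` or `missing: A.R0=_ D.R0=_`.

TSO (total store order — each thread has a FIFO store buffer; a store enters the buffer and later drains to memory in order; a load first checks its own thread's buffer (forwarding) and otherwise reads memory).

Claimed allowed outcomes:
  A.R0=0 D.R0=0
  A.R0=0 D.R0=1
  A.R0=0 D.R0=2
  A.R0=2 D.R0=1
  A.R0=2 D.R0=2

missing: A.R0=2 D.R0=0

outcome vector order: (A.R0,D.R0)
under TSO → (0,0); (0,1); (0,2); (2,0); (2,1); (2,2)
TSO∖claimed = {(2,0)}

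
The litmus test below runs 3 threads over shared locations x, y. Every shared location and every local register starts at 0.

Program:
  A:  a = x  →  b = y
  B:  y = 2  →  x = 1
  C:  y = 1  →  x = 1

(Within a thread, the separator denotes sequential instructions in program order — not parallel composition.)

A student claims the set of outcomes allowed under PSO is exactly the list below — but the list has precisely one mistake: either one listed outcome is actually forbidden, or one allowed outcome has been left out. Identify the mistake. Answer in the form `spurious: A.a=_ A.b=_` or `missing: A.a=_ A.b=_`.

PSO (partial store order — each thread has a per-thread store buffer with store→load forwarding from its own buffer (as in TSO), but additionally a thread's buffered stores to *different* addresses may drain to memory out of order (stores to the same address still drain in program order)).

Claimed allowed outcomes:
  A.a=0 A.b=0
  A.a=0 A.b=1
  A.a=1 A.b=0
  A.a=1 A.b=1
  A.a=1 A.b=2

missing: A.a=0 A.b=2

outcome vector order: (A.a,A.b)
under PSO → 00 01 02 10 11 12
PSO∖claimed = {02}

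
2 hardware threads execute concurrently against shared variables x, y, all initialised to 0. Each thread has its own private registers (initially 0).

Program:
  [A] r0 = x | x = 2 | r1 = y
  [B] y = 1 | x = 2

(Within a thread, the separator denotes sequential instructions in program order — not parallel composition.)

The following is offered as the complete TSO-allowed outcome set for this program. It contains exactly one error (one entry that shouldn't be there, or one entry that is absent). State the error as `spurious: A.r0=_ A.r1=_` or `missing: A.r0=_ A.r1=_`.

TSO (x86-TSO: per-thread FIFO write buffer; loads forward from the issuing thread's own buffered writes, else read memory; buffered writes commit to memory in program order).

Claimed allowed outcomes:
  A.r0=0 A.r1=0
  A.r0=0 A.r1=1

missing: A.r0=2 A.r1=1

outcome vector order: (A.r0,A.r1)
TSO (3): <0 0>; <0 1>; <2 1>
TSO∖claimed = {<2 1>}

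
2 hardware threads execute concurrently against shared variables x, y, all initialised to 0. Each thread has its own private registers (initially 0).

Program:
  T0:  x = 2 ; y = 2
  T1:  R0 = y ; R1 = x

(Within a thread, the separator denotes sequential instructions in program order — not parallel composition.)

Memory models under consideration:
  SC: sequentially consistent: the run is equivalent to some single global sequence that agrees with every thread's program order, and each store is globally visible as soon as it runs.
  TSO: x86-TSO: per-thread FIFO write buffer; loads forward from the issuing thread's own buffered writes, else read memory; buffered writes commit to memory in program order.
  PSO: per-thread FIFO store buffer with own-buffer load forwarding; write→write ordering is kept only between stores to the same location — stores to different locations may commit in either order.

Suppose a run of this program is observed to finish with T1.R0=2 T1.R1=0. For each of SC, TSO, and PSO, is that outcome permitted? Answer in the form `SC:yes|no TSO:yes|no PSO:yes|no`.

outcome vector order: (T1.R0,T1.R1)
SC (3): 00, 02, 22
TSO (3): 00, 02, 22
PSO (4): 00, 02, 20, 22
target 20 ∈ {PSO}

SC:no TSO:no PSO:yes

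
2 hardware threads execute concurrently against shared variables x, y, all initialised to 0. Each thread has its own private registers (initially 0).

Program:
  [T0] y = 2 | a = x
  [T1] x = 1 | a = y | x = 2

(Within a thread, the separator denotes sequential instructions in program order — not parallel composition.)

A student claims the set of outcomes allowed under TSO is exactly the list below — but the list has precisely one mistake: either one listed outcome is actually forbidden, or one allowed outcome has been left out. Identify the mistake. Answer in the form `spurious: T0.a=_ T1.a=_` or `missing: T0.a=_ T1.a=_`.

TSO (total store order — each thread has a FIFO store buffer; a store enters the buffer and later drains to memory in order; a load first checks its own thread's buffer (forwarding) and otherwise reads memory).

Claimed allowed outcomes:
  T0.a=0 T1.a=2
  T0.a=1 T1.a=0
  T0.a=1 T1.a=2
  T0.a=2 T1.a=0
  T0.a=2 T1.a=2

outcome vector order: (T0.a,T1.a)
under TSO → (0,0); (0,2); (1,0); (1,2); (2,0); (2,2)
TSO∖claimed = {(0,0)}

missing: T0.a=0 T1.a=0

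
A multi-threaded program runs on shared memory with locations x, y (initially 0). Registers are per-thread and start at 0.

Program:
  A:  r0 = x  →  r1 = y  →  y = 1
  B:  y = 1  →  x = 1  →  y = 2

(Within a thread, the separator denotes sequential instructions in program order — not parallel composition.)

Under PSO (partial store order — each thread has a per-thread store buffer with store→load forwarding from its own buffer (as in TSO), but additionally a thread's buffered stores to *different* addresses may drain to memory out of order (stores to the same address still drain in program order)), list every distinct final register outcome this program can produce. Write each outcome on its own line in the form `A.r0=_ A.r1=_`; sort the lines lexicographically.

outcome vector order: (A.r0,A.r1)
|PSO outcomes| = 6

A.r0=0 A.r1=0
A.r0=0 A.r1=1
A.r0=0 A.r1=2
A.r0=1 A.r1=0
A.r0=1 A.r1=1
A.r0=1 A.r1=2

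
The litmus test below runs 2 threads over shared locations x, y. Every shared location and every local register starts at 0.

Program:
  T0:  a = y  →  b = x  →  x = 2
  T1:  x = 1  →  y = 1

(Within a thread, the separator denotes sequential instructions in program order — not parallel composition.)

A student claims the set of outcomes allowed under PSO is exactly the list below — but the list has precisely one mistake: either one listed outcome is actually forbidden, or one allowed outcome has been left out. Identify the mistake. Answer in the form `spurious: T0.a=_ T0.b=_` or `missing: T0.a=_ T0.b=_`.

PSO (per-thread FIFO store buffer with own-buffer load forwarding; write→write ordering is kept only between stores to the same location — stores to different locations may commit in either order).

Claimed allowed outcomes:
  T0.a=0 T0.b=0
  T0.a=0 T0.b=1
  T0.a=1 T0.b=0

outcome vector order: (T0.a,T0.b)
[PSO] allowed = {00; 01; 10; 11}
PSO∖claimed = {11}

missing: T0.a=1 T0.b=1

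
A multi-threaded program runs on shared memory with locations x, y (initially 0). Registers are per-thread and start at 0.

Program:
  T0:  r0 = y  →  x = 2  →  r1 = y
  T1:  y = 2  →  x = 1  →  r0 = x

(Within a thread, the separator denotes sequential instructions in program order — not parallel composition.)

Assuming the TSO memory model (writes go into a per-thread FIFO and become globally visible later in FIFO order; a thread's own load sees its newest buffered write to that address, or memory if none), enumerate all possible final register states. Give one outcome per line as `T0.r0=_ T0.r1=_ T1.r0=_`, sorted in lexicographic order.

outcome vector order: (T0.r0,T0.r1,T1.r0)
|TSO outcomes| = 6

T0.r0=0 T0.r1=0 T1.r0=1
T0.r0=0 T0.r1=0 T1.r0=2
T0.r0=0 T0.r1=2 T1.r0=1
T0.r0=0 T0.r1=2 T1.r0=2
T0.r0=2 T0.r1=2 T1.r0=1
T0.r0=2 T0.r1=2 T1.r0=2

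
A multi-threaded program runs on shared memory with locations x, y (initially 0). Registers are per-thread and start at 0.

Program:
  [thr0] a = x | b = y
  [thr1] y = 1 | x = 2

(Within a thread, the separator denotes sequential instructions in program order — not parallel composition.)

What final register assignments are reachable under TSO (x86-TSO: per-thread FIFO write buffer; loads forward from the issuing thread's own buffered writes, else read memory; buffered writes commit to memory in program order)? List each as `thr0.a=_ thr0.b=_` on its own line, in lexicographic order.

thr0.a=0 thr0.b=0
thr0.a=0 thr0.b=1
thr0.a=2 thr0.b=1

outcome vector order: (thr0.a,thr0.b)
|TSO outcomes| = 3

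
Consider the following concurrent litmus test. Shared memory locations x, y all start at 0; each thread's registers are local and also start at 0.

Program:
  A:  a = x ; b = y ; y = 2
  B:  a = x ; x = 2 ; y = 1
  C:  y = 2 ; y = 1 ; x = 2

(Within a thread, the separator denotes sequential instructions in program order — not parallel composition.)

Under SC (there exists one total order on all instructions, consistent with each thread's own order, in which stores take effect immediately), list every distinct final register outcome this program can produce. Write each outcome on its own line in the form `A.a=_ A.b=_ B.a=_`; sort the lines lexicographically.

A.a=0 A.b=0 B.a=0
A.a=0 A.b=0 B.a=2
A.a=0 A.b=1 B.a=0
A.a=0 A.b=1 B.a=2
A.a=0 A.b=2 B.a=0
A.a=0 A.b=2 B.a=2
A.a=2 A.b=0 B.a=0
A.a=2 A.b=1 B.a=0
A.a=2 A.b=1 B.a=2
A.a=2 A.b=2 B.a=0

outcome vector order: (A.a,A.b,B.a)
|SC outcomes| = 10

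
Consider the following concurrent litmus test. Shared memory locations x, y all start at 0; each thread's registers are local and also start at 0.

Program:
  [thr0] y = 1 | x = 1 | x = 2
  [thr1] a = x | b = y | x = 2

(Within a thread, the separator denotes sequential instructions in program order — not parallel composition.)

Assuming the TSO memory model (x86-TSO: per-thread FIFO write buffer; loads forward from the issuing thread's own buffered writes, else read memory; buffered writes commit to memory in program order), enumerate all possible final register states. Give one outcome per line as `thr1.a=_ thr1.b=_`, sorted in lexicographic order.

outcome vector order: (thr1.a,thr1.b)
|TSO outcomes| = 4

thr1.a=0 thr1.b=0
thr1.a=0 thr1.b=1
thr1.a=1 thr1.b=1
thr1.a=2 thr1.b=1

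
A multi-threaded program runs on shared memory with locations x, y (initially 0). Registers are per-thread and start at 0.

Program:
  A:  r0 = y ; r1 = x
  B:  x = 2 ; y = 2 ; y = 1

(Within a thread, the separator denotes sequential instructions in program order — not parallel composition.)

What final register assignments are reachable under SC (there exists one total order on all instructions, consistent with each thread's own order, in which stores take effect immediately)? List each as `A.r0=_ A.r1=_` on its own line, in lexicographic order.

outcome vector order: (A.r0,A.r1)
|SC outcomes| = 4

A.r0=0 A.r1=0
A.r0=0 A.r1=2
A.r0=1 A.r1=2
A.r0=2 A.r1=2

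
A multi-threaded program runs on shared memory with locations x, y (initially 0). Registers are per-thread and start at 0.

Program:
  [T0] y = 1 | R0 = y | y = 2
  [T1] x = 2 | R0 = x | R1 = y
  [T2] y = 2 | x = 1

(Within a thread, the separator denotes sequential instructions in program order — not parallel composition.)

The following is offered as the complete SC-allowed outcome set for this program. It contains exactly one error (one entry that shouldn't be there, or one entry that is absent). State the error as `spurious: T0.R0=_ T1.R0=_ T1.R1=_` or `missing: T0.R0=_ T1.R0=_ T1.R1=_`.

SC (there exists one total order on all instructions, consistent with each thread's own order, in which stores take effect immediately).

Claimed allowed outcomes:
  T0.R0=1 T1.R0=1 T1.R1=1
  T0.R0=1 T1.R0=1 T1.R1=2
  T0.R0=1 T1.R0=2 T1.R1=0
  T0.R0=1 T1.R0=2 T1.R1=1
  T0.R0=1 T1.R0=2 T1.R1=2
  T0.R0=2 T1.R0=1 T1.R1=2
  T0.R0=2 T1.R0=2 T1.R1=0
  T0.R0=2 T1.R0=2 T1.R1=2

outcome vector order: (T0.R0,T1.R0,T1.R1)
SC (9): (1,1,1); (1,1,2); (1,2,0); (1,2,1); (1,2,2); (2,1,2); (2,2,0); (2,2,1); (2,2,2)
SC∖claimed = {(2,2,1)}

missing: T0.R0=2 T1.R0=2 T1.R1=1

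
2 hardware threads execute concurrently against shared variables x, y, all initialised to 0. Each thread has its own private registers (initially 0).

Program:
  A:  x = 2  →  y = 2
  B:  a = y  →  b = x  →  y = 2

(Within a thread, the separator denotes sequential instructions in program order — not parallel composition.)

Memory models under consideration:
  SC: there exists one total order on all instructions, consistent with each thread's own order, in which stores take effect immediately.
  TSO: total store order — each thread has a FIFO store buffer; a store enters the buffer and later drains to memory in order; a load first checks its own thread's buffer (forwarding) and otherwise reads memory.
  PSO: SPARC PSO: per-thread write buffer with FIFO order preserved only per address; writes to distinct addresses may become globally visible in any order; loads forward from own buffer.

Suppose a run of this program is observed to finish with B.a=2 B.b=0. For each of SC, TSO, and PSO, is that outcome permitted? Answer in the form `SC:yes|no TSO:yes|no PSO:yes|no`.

outcome vector order: (B.a,B.b)
SC: 3 outcomes — {<0 0>; <0 2>; <2 2>}
TSO: 3 outcomes — {<0 0>; <0 2>; <2 2>}
PSO: 4 outcomes — {<0 0>; <0 2>; <2 0>; <2 2>}
target <2 0> ∈ {PSO}

SC:no TSO:no PSO:yes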